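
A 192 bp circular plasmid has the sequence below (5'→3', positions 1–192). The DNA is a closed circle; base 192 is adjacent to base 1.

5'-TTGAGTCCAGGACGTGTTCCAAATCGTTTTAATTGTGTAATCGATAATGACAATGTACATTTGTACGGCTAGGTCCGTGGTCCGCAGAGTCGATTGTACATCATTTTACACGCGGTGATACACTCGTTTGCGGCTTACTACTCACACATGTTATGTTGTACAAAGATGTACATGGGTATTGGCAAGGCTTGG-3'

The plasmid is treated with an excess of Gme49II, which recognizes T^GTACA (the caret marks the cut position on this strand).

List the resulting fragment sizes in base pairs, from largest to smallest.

79, 62, 41, 10 bp

Gme49II sites (TGTACA) start at positions 54, 95, 157, 167.
Gme49II cuts after the first base of each site, so after positions 54, 95, 157, 167.
Circular molecule, 4 cuts → 4 fragments:
  55–95 → 41 bp
  96–157 → 62 bp
  158–167 → 10 bp
  168–192 then 1–54 → 25 + 54 = 79 bp
Sorted largest to smallest: 79, 62, 41, 10 bp.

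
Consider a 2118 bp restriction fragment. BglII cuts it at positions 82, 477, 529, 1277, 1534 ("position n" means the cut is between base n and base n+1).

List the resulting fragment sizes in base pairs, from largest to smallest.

Linear molecule, 5 cuts → 6 fragments:
  82 − 0 = 82 bp
  477 − 82 = 395 bp
  529 − 477 = 52 bp
  1277 − 529 = 748 bp
  1534 − 1277 = 257 bp
  2118 − 1534 = 584 bp
Sorted largest to smallest: 748, 584, 395, 257, 82, 52 bp.

748, 584, 395, 257, 82, 52 bp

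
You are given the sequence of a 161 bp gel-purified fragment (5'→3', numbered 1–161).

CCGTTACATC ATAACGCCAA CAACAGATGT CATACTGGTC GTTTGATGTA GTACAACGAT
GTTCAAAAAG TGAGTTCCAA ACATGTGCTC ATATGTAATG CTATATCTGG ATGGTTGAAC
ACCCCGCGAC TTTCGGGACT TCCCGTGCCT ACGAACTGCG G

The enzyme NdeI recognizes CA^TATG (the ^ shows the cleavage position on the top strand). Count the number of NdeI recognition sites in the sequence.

CATATG occurs starting at position 90.
NdeI cuts at 1 site.

1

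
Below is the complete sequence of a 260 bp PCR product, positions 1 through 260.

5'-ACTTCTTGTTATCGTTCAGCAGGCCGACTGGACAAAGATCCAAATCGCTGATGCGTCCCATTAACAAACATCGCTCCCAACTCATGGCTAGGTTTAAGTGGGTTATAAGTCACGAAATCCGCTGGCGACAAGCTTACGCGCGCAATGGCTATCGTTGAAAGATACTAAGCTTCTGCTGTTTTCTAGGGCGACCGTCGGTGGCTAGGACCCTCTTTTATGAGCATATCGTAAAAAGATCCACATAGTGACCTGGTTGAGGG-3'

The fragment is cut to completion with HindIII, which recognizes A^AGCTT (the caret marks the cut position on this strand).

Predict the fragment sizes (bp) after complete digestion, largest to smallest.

HindIII sites (AAGCTT) start at positions 130, 167.
HindIII cuts after the first base of each site, so after positions 130, 167.
Linear molecule, 2 cuts → 3 fragments:
  1–130 → 130 bp
  131–167 → 37 bp
  168–260 → 93 bp
Sorted largest to smallest: 130, 93, 37 bp.

130, 93, 37 bp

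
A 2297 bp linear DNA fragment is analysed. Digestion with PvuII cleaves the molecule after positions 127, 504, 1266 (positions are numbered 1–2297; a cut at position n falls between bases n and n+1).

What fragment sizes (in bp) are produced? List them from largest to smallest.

1031, 762, 377, 127 bp

Linear molecule, 3 cuts → 4 fragments:
  127 − 0 = 127 bp
  504 − 127 = 377 bp
  1266 − 504 = 762 bp
  2297 − 1266 = 1031 bp
Sorted largest to smallest: 1031, 762, 377, 127 bp.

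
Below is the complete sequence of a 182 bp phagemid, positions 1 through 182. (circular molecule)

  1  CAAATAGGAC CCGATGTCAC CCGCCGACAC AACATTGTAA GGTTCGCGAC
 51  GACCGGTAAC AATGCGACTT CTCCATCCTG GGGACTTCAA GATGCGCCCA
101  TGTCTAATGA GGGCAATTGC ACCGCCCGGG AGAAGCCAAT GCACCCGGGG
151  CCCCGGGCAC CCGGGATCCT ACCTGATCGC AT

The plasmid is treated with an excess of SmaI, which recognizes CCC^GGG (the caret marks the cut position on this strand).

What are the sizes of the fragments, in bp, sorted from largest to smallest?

SmaI sites (CCCGGG) start at positions 125, 144, 152, 160.
SmaI cuts after base 3 of each site, so after positions 127, 146, 154, 162.
Circular molecule, 4 cuts → 4 fragments:
  128–146 → 19 bp
  147–154 → 8 bp
  155–162 → 8 bp
  163–182 then 1–127 → 20 + 127 = 147 bp
Sorted largest to smallest: 147, 19, 8, 8 bp.

147, 19, 8, 8 bp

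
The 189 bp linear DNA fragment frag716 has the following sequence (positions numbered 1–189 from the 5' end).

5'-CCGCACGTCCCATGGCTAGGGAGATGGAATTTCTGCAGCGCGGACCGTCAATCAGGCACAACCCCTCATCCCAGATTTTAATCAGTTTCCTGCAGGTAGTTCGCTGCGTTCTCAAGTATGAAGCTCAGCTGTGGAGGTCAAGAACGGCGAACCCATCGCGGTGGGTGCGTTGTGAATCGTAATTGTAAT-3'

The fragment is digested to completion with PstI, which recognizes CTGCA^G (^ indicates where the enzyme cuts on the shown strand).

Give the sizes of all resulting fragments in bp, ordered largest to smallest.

PstI sites (CTGCAG) start at positions 33, 90.
PstI cuts after base 5 of each site (before the last base), so after positions 37, 94.
Linear molecule, 2 cuts → 3 fragments:
  1–37 → 37 bp
  38–94 → 57 bp
  95–189 → 95 bp
Sorted largest to smallest: 95, 57, 37 bp.

95, 57, 37 bp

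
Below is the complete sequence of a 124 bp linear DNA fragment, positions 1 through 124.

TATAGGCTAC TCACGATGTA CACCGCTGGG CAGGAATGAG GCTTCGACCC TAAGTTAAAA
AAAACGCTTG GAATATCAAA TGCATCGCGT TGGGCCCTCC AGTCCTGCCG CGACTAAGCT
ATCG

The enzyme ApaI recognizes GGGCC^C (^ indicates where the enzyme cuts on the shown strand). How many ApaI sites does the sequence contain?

GGGCCC occurs starting at position 92.
ApaI cuts at 1 site.

1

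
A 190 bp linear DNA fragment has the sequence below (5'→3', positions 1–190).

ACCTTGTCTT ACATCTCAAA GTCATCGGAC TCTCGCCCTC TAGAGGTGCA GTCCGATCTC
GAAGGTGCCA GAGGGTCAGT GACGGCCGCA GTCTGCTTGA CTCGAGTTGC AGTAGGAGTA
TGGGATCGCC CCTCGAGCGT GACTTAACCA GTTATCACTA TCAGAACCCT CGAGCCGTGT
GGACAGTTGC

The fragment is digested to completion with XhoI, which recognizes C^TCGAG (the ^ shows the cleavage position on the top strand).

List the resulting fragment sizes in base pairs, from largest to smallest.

101, 37, 31, 21 bp

XhoI sites (CTCGAG) start at positions 101, 132, 169.
XhoI cuts after the first base of each site, so after positions 101, 132, 169.
Linear molecule, 3 cuts → 4 fragments:
  1–101 → 101 bp
  102–132 → 31 bp
  133–169 → 37 bp
  170–190 → 21 bp
Sorted largest to smallest: 101, 37, 31, 21 bp.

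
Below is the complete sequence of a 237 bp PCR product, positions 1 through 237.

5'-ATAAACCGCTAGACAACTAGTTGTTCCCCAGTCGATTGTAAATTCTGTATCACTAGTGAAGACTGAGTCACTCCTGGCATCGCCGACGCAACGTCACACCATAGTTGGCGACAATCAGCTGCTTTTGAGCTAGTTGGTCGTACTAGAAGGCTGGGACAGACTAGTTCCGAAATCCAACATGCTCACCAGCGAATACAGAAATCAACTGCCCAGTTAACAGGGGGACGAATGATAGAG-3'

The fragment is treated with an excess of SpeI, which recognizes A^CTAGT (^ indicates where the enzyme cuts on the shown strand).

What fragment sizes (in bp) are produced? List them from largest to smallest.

SpeI sites (ACTAGT) start at positions 16, 52, 160.
SpeI cuts after the first base of each site, so after positions 16, 52, 160.
Linear molecule, 3 cuts → 4 fragments:
  1–16 → 16 bp
  17–52 → 36 bp
  53–160 → 108 bp
  161–237 → 77 bp
Sorted largest to smallest: 108, 77, 36, 16 bp.

108, 77, 36, 16 bp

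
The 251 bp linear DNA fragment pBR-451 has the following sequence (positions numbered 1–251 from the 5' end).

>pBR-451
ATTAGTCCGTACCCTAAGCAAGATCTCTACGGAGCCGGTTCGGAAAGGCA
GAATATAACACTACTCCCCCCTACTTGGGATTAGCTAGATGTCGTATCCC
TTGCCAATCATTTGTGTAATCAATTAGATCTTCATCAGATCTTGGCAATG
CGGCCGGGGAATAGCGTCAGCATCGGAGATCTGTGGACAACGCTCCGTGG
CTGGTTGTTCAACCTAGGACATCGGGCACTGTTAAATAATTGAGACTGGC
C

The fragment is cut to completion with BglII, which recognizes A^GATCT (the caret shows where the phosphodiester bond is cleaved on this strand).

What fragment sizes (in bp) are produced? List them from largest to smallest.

105, 74, 40, 21, 11 bp

BglII sites (AGATCT) start at positions 21, 126, 137, 177.
BglII cuts after the first base of each site, so after positions 21, 126, 137, 177.
Linear molecule, 4 cuts → 5 fragments:
  1–21 → 21 bp
  22–126 → 105 bp
  127–137 → 11 bp
  138–177 → 40 bp
  178–251 → 74 bp
Sorted largest to smallest: 105, 74, 40, 21, 11 bp.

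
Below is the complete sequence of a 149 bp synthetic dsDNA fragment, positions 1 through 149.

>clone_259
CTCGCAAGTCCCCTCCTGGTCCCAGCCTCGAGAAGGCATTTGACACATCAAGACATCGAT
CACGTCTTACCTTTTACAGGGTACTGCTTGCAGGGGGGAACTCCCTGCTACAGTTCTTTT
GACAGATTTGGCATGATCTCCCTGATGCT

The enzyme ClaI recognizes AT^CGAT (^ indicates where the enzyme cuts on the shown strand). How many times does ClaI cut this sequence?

1

ATCGAT occurs starting at position 55.
ClaI cuts at 1 site.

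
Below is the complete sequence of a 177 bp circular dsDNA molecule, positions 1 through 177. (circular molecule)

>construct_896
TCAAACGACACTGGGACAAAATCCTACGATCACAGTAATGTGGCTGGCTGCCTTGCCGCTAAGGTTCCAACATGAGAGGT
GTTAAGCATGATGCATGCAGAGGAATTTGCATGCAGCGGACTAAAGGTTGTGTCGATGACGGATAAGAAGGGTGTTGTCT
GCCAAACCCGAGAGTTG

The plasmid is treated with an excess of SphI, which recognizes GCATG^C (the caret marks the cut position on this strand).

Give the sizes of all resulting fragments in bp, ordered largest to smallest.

161, 16 bp

SphI sites (GCATGC) start at positions 93, 109.
SphI cuts after base 5 of each site (before the last base), so after positions 97, 113.
Circular molecule, 2 cuts → 2 fragments:
  98–113 → 16 bp
  114–177 then 1–97 → 64 + 97 = 161 bp
Sorted largest to smallest: 161, 16 bp.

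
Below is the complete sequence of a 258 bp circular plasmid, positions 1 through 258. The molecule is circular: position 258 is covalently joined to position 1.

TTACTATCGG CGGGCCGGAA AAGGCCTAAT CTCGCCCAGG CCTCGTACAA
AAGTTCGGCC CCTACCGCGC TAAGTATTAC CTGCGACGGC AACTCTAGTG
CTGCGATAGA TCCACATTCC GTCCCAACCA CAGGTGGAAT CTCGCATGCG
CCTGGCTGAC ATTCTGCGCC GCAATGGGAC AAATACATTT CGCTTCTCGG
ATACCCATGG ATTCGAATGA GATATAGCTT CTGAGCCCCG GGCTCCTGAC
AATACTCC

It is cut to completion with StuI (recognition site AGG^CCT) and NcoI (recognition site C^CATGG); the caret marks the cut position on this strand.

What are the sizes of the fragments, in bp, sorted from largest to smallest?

165, 77, 16 bp

StuI sites (AGGCCT) start at positions 22, 38.
StuI cuts after base 3 of each site, so after positions 24, 40.
The NcoI site (CCATGG) starts at position 205.
NcoI cuts after the first base of each site, so after position 205.
Combined cut positions: 24, 40, 205.
Circular molecule, 3 cuts → 3 fragments:
  25–40 → 16 bp
  41–205 → 165 bp
  206–258 then 1–24 → 53 + 24 = 77 bp
Sorted largest to smallest: 165, 77, 16 bp.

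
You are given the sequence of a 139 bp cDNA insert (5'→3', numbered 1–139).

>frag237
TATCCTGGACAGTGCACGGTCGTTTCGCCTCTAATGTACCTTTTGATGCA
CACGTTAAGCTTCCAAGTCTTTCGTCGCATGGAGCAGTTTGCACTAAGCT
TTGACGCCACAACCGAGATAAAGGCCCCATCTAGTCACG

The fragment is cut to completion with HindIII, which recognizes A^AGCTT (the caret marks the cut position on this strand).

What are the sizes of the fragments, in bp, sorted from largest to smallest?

HindIII sites (AAGCTT) start at positions 57, 96.
HindIII cuts after the first base of each site, so after positions 57, 96.
Linear molecule, 2 cuts → 3 fragments:
  1–57 → 57 bp
  58–96 → 39 bp
  97–139 → 43 bp
Sorted largest to smallest: 57, 43, 39 bp.

57, 43, 39 bp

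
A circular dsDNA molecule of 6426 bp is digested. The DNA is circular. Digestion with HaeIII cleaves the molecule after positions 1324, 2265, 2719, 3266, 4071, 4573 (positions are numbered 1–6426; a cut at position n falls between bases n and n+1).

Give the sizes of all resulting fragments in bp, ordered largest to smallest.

3177, 941, 805, 547, 502, 454 bp

Circular molecule, 6 cuts → 6 fragments:
  2265 − 1324 = 941 bp
  2719 − 2265 = 454 bp
  3266 − 2719 = 547 bp
  4071 − 3266 = 805 bp
  4573 − 4071 = 502 bp
  wrap: 6426 − 4573 + 1324 = 3177 bp
Sorted largest to smallest: 3177, 941, 805, 547, 502, 454 bp.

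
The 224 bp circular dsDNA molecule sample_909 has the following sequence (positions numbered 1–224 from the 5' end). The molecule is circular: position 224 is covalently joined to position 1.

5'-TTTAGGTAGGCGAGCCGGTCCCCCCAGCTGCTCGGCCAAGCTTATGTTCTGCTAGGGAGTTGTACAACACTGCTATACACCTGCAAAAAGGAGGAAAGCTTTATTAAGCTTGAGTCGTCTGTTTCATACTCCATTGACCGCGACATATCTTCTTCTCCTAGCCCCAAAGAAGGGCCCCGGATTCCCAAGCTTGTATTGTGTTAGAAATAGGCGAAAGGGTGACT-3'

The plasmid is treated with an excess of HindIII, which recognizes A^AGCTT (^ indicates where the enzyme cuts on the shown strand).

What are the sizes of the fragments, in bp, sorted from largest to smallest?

HindIII sites (AAGCTT) start at positions 38, 96, 106, 187.
HindIII cuts after the first base of each site, so after positions 38, 96, 106, 187.
Circular molecule, 4 cuts → 4 fragments:
  39–96 → 58 bp
  97–106 → 10 bp
  107–187 → 81 bp
  188–224 then 1–38 → 37 + 38 = 75 bp
Sorted largest to smallest: 81, 75, 58, 10 bp.

81, 75, 58, 10 bp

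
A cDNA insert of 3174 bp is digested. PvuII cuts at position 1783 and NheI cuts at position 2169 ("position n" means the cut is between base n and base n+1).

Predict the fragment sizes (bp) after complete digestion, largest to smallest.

Combined cut positions (sorted): 1783, 2169.
Linear molecule, 2 cuts → 3 fragments:
  1783 − 0 = 1783 bp
  2169 − 1783 = 386 bp
  3174 − 2169 = 1005 bp
Sorted largest to smallest: 1783, 1005, 386 bp.

1783, 1005, 386 bp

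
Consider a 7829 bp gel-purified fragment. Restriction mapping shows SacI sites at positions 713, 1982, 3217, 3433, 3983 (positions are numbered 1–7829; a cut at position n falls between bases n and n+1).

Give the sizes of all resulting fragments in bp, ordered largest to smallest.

Linear molecule, 5 cuts → 6 fragments:
  713 − 0 = 713 bp
  1982 − 713 = 1269 bp
  3217 − 1982 = 1235 bp
  3433 − 3217 = 216 bp
  3983 − 3433 = 550 bp
  7829 − 3983 = 3846 bp
Sorted largest to smallest: 3846, 1269, 1235, 713, 550, 216 bp.

3846, 1269, 1235, 713, 550, 216 bp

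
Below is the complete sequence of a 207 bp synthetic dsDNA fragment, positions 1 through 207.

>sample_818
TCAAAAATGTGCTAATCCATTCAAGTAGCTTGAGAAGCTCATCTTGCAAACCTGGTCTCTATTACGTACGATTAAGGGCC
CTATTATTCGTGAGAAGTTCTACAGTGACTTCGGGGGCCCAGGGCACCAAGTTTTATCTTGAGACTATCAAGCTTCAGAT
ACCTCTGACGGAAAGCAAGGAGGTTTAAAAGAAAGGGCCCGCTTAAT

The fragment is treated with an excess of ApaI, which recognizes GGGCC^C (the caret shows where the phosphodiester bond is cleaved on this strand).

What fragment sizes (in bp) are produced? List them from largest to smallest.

ApaI sites (GGGCCC) start at positions 76, 115, 195.
ApaI cuts after base 5 of each site (before the last base), so after positions 80, 119, 199.
Linear molecule, 3 cuts → 4 fragments:
  1–80 → 80 bp
  81–119 → 39 bp
  120–199 → 80 bp
  200–207 → 8 bp
Sorted largest to smallest: 80, 80, 39, 8 bp.

80, 80, 39, 8 bp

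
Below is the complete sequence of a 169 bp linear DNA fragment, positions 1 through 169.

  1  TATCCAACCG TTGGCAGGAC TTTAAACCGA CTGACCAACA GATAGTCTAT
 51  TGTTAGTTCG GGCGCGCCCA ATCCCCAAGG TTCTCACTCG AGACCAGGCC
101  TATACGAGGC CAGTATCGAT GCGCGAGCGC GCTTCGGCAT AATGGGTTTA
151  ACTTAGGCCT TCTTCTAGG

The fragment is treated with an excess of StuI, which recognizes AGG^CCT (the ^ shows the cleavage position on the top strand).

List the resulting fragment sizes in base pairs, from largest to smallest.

StuI sites (AGGCCT) start at positions 96, 155.
StuI cuts after base 3 of each site, so after positions 98, 157.
Linear molecule, 2 cuts → 3 fragments:
  1–98 → 98 bp
  99–157 → 59 bp
  158–169 → 12 bp
Sorted largest to smallest: 98, 59, 12 bp.

98, 59, 12 bp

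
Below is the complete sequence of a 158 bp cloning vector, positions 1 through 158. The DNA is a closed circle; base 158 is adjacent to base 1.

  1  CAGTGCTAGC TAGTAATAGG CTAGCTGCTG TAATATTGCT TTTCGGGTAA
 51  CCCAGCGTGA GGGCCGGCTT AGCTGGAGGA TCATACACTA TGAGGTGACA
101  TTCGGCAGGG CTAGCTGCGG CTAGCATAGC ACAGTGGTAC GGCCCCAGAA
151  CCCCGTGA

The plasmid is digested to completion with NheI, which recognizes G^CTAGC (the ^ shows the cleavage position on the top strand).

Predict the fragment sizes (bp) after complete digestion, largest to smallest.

90, 43, 15, 10 bp

NheI sites (GCTAGC) start at positions 5, 20, 110, 120.
NheI cuts after the first base of each site, so after positions 5, 20, 110, 120.
Circular molecule, 4 cuts → 4 fragments:
  6–20 → 15 bp
  21–110 → 90 bp
  111–120 → 10 bp
  121–158 then 1–5 → 38 + 5 = 43 bp
Sorted largest to smallest: 90, 43, 15, 10 bp.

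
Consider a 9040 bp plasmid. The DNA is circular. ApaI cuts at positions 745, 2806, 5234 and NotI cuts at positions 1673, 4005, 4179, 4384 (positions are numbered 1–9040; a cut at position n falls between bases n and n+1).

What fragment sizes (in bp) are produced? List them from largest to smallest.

4551, 1199, 1133, 928, 850, 205, 174 bp

Combined cut positions (sorted): 745, 1673, 2806, 4005, 4179, 4384, 5234.
Circular molecule, 7 cuts → 7 fragments:
  1673 − 745 = 928 bp
  2806 − 1673 = 1133 bp
  4005 − 2806 = 1199 bp
  4179 − 4005 = 174 bp
  4384 − 4179 = 205 bp
  5234 − 4384 = 850 bp
  wrap: 9040 − 5234 + 745 = 4551 bp
Sorted largest to smallest: 4551, 1199, 1133, 928, 850, 205, 174 bp.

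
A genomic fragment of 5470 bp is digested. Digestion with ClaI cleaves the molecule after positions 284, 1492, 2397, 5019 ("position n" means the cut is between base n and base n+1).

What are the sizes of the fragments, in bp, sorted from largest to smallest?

Linear molecule, 4 cuts → 5 fragments:
  284 − 0 = 284 bp
  1492 − 284 = 1208 bp
  2397 − 1492 = 905 bp
  5019 − 2397 = 2622 bp
  5470 − 5019 = 451 bp
Sorted largest to smallest: 2622, 1208, 905, 451, 284 bp.

2622, 1208, 905, 451, 284 bp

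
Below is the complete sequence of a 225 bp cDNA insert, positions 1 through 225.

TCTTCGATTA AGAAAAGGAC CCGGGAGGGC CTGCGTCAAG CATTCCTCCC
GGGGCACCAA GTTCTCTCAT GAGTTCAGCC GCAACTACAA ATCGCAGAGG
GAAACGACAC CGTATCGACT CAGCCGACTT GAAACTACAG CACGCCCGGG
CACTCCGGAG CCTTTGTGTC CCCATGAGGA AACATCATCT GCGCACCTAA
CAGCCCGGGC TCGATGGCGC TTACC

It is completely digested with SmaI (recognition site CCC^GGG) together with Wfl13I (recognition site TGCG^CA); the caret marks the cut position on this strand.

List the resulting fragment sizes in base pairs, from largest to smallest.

SmaI sites (CCCGGG) start at positions 20, 48, 145, 204.
SmaI cuts after base 3 of each site, so after positions 22, 50, 147, 206.
The Wfl13I site (TGCGCA) starts at position 190.
Wfl13I cuts after base 4 of each site, so after position 193.
Combined cut positions: 22, 50, 147, 193, 206.
Linear molecule, 5 cuts → 6 fragments:
  1–22 → 22 bp
  23–50 → 28 bp
  51–147 → 97 bp
  148–193 → 46 bp
  194–206 → 13 bp
  207–225 → 19 bp
Sorted largest to smallest: 97, 46, 28, 22, 19, 13 bp.

97, 46, 28, 22, 19, 13 bp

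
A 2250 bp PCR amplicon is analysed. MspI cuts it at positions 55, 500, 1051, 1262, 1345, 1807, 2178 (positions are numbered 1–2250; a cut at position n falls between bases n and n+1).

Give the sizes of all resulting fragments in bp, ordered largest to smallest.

551, 462, 445, 371, 211, 83, 72, 55 bp

Linear molecule, 7 cuts → 8 fragments:
  55 − 0 = 55 bp
  500 − 55 = 445 bp
  1051 − 500 = 551 bp
  1262 − 1051 = 211 bp
  1345 − 1262 = 83 bp
  1807 − 1345 = 462 bp
  2178 − 1807 = 371 bp
  2250 − 2178 = 72 bp
Sorted largest to smallest: 551, 462, 445, 371, 211, 83, 72, 55 bp.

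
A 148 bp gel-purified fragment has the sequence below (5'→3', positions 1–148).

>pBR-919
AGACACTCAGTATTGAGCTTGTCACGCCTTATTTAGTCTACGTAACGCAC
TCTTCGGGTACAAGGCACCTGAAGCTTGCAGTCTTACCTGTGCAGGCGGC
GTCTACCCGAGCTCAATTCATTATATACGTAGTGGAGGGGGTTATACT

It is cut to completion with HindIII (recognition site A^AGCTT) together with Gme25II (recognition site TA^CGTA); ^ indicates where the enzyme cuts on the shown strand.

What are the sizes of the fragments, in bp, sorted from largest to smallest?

55, 40, 32, 21 bp

The HindIII site (AAGCTT) starts at position 72.
HindIII cuts after the first base of each site, so after position 72.
Gme25II sites (TACGTA) start at positions 39, 126.
Gme25II cuts after base 2 of each site, so after positions 40, 127.
Combined cut positions: 40, 72, 127.
Linear molecule, 3 cuts → 4 fragments:
  1–40 → 40 bp
  41–72 → 32 bp
  73–127 → 55 bp
  128–148 → 21 bp
Sorted largest to smallest: 55, 40, 32, 21 bp.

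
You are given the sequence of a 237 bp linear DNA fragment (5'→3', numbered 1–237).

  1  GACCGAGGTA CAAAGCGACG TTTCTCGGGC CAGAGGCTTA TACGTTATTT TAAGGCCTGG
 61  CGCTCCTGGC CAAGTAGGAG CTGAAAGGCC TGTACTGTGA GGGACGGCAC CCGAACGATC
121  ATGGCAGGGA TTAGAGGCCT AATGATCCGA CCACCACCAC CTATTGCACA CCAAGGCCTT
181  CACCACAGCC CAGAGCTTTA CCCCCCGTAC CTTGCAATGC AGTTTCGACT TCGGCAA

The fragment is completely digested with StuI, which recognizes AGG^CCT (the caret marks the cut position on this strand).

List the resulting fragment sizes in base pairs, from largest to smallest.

61, 55, 49, 39, 33 bp

StuI sites (AGGCCT) start at positions 53, 86, 135, 174.
StuI cuts after base 3 of each site, so after positions 55, 88, 137, 176.
Linear molecule, 4 cuts → 5 fragments:
  1–55 → 55 bp
  56–88 → 33 bp
  89–137 → 49 bp
  138–176 → 39 bp
  177–237 → 61 bp
Sorted largest to smallest: 61, 55, 49, 39, 33 bp.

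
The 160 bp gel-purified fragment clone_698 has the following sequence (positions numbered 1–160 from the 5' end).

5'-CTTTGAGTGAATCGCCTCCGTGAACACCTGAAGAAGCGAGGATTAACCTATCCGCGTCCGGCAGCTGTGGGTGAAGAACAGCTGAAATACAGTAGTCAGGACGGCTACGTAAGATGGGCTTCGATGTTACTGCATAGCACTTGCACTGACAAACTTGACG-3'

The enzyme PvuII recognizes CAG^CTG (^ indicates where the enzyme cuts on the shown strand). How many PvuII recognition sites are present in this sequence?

CAGCTG occurs starting at positions 62, 79.
PvuII cuts at 2 sites.

2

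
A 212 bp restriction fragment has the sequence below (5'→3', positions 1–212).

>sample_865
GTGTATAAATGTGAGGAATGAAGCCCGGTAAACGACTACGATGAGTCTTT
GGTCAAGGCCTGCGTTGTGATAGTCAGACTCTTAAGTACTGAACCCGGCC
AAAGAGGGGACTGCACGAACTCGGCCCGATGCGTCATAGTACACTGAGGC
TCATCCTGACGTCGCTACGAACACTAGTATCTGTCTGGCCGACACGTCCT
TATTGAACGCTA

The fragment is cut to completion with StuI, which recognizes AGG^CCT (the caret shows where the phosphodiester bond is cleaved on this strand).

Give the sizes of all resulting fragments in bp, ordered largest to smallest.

The StuI site (AGGCCT) starts at position 56.
StuI cuts after base 3 of each site, so after position 58.
Linear molecule, 1 cut → 2 fragments:
  1–58 → 58 bp
  59–212 → 154 bp
Sorted largest to smallest: 154, 58 bp.

154, 58 bp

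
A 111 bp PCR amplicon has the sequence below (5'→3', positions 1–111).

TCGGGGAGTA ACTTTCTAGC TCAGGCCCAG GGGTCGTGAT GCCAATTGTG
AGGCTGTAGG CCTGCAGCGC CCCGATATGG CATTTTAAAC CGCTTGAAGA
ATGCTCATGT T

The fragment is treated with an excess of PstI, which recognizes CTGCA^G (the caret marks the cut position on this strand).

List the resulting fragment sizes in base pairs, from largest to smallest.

The PstI site (CTGCAG) starts at position 62.
PstI cuts after base 5 of each site (before the last base), so after position 66.
Linear molecule, 1 cut → 2 fragments:
  1–66 → 66 bp
  67–111 → 45 bp
Sorted largest to smallest: 66, 45 bp.

66, 45 bp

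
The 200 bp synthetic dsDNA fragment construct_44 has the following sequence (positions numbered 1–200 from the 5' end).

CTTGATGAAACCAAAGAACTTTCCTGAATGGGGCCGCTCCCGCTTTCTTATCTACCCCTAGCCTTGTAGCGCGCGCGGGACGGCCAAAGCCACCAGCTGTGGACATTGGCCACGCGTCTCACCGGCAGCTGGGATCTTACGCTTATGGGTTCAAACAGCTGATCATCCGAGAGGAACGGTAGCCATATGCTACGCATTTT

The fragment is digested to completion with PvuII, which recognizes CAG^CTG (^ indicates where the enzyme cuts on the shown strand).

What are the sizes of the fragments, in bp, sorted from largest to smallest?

PvuII sites (CAGCTG) start at positions 94, 126, 156.
PvuII cuts after base 3 of each site, so after positions 96, 128, 158.
Linear molecule, 3 cuts → 4 fragments:
  1–96 → 96 bp
  97–128 → 32 bp
  129–158 → 30 bp
  159–200 → 42 bp
Sorted largest to smallest: 96, 42, 32, 30 bp.

96, 42, 32, 30 bp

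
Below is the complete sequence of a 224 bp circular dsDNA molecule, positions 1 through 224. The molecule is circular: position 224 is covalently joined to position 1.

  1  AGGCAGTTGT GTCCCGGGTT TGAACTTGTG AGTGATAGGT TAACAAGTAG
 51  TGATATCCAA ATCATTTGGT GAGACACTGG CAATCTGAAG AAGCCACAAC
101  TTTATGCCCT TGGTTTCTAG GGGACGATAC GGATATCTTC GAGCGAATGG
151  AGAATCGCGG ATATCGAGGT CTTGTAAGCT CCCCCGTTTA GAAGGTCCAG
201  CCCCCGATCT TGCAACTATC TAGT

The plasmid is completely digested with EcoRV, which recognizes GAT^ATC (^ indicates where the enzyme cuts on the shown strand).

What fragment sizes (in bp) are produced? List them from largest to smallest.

116, 80, 28 bp

EcoRV sites (GATATC) start at positions 52, 132, 160.
EcoRV cuts after base 3 of each site, so after positions 54, 134, 162.
Circular molecule, 3 cuts → 3 fragments:
  55–134 → 80 bp
  135–162 → 28 bp
  163–224 then 1–54 → 62 + 54 = 116 bp
Sorted largest to smallest: 116, 80, 28 bp.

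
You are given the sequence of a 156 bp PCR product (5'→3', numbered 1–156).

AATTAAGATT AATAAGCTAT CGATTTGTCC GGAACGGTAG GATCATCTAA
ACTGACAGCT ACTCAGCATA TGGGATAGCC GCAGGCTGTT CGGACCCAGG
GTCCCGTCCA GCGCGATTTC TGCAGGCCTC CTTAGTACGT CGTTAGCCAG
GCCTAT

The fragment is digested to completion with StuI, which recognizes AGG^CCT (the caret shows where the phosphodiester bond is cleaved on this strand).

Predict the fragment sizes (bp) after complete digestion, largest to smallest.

StuI sites (AGGCCT) start at positions 124, 149.
StuI cuts after base 3 of each site, so after positions 126, 151.
Linear molecule, 2 cuts → 3 fragments:
  1–126 → 126 bp
  127–151 → 25 bp
  152–156 → 5 bp
Sorted largest to smallest: 126, 25, 5 bp.

126, 25, 5 bp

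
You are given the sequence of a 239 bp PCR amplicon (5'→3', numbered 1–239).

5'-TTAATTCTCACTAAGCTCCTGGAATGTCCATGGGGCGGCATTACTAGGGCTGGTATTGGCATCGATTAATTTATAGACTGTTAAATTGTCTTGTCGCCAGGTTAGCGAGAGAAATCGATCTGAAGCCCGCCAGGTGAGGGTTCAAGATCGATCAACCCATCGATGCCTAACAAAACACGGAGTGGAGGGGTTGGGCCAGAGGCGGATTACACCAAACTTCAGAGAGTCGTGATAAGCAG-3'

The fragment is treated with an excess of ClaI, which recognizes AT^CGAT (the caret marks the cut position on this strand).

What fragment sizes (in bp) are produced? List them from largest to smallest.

ClaI sites (ATCGAT) start at positions 61, 114, 147, 159.
ClaI cuts after base 2 of each site, so after positions 62, 115, 148, 160.
Linear molecule, 4 cuts → 5 fragments:
  1–62 → 62 bp
  63–115 → 53 bp
  116–148 → 33 bp
  149–160 → 12 bp
  161–239 → 79 bp
Sorted largest to smallest: 79, 62, 53, 33, 12 bp.

79, 62, 53, 33, 12 bp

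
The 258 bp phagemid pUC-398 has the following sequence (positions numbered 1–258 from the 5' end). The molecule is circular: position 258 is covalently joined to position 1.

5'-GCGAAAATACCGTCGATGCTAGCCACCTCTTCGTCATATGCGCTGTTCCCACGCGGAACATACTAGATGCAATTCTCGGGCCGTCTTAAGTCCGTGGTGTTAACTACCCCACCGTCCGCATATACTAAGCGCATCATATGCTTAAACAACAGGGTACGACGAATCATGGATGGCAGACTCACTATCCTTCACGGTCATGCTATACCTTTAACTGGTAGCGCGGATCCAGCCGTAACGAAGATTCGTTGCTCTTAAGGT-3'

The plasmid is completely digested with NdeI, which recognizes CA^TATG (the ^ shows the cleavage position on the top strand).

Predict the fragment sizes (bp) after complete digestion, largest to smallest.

158, 100 bp

NdeI sites (CATATG) start at positions 35, 135.
NdeI cuts after base 2 of each site, so after positions 36, 136.
Circular molecule, 2 cuts → 2 fragments:
  37–136 → 100 bp
  137–258 then 1–36 → 122 + 36 = 158 bp
Sorted largest to smallest: 158, 100 bp.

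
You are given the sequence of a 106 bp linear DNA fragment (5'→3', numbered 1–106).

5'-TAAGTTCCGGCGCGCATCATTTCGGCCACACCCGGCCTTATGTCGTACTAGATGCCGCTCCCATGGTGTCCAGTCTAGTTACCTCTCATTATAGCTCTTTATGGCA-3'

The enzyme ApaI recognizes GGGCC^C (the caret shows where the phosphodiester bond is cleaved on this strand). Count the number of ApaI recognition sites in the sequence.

No occurrence of GGGCCC is present in the sequence.
ApaI does not cut: 0 sites.

0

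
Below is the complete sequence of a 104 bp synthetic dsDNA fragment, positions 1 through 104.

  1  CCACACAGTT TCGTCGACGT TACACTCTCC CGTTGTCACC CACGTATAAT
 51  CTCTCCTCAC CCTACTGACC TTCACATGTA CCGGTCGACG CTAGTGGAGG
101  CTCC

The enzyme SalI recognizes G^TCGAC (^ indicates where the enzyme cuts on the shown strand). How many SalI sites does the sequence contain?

GTCGAC occurs starting at positions 13, 84.
SalI cuts at 2 sites.

2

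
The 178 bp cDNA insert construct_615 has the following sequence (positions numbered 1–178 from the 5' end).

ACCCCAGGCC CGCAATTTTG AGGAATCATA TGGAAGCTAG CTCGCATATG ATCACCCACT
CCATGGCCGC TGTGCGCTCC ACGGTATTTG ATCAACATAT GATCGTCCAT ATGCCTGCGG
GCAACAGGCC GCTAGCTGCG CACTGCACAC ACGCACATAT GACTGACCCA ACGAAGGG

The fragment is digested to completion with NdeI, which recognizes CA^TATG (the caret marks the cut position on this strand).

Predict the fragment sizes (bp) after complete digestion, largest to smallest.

NdeI sites (CATATG) start at positions 27, 45, 96, 108, 156.
NdeI cuts after base 2 of each site, so after positions 28, 46, 97, 109, 157.
Linear molecule, 5 cuts → 6 fragments:
  1–28 → 28 bp
  29–46 → 18 bp
  47–97 → 51 bp
  98–109 → 12 bp
  110–157 → 48 bp
  158–178 → 21 bp
Sorted largest to smallest: 51, 48, 28, 21, 18, 12 bp.

51, 48, 28, 21, 18, 12 bp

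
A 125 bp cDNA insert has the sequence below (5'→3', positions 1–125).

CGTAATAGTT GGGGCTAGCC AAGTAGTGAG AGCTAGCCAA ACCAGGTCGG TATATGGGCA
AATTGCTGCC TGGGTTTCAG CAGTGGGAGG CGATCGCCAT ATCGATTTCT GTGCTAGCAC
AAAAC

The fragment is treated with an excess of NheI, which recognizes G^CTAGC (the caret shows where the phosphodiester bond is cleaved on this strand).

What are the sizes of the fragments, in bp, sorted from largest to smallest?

81, 18, 14, 12 bp

NheI sites (GCTAGC) start at positions 14, 32, 113.
NheI cuts after the first base of each site, so after positions 14, 32, 113.
Linear molecule, 3 cuts → 4 fragments:
  1–14 → 14 bp
  15–32 → 18 bp
  33–113 → 81 bp
  114–125 → 12 bp
Sorted largest to smallest: 81, 18, 14, 12 bp.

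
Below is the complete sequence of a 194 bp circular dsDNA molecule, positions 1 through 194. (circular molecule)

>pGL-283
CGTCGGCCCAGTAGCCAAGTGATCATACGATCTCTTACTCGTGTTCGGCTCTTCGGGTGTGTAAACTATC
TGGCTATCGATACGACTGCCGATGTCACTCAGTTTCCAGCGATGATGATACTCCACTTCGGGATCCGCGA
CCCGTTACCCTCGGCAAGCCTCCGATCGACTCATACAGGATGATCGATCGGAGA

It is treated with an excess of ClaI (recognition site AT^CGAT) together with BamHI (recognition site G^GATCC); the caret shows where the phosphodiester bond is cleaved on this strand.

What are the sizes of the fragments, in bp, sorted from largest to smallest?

ClaI sites (ATCGAT) start at positions 76, 183.
ClaI cuts after base 2 of each site, so after positions 77, 184.
The BamHI site (GGATCC) starts at position 131.
BamHI cuts after the first base of each site, so after position 131.
Combined cut positions: 77, 131, 184.
Circular molecule, 3 cuts → 3 fragments:
  78–131 → 54 bp
  132–184 → 53 bp
  185–194 then 1–77 → 10 + 77 = 87 bp
Sorted largest to smallest: 87, 54, 53 bp.

87, 54, 53 bp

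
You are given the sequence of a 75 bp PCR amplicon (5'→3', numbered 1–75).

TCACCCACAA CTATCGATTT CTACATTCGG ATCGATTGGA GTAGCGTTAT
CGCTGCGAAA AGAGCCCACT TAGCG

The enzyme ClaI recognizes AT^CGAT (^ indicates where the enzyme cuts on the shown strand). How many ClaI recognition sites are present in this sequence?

2

ATCGAT occurs starting at positions 13, 31.
ClaI cuts at 2 sites.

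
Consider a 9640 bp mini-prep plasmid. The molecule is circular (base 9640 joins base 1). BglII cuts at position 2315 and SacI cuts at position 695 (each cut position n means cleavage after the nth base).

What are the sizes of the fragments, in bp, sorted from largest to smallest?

Combined cut positions (sorted): 695, 2315.
Circular molecule, 2 cuts → 2 fragments:
  2315 − 695 = 1620 bp
  wrap: 9640 − 2315 + 695 = 8020 bp
Sorted largest to smallest: 8020, 1620 bp.

8020, 1620 bp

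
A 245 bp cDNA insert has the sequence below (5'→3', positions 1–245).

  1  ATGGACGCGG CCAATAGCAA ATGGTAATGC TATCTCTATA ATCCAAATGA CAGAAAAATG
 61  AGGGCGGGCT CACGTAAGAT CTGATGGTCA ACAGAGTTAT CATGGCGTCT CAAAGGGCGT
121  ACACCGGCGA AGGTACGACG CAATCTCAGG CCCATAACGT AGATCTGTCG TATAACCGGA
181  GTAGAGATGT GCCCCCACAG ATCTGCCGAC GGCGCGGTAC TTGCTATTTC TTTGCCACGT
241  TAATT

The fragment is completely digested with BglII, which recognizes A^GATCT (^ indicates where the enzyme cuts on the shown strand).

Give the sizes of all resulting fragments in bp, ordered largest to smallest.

BglII sites (AGATCT) start at positions 77, 161, 199.
BglII cuts after the first base of each site, so after positions 77, 161, 199.
Linear molecule, 3 cuts → 4 fragments:
  1–77 → 77 bp
  78–161 → 84 bp
  162–199 → 38 bp
  200–245 → 46 bp
Sorted largest to smallest: 84, 77, 46, 38 bp.

84, 77, 46, 38 bp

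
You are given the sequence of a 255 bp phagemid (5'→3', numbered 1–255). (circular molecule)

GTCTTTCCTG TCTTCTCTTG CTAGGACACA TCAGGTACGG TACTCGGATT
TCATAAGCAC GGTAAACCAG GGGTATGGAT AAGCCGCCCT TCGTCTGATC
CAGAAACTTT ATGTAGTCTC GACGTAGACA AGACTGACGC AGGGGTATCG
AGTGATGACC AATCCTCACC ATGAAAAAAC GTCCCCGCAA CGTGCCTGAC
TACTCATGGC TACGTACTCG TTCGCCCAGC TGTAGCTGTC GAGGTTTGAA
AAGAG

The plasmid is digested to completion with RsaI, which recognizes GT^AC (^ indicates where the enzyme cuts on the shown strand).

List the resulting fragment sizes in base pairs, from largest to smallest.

174, 76, 5 bp

RsaI sites (GTAC) start at positions 35, 40, 214.
RsaI cuts after base 2 of each site, so after positions 36, 41, 215.
Circular molecule, 3 cuts → 3 fragments:
  37–41 → 5 bp
  42–215 → 174 bp
  216–255 then 1–36 → 40 + 36 = 76 bp
Sorted largest to smallest: 174, 76, 5 bp.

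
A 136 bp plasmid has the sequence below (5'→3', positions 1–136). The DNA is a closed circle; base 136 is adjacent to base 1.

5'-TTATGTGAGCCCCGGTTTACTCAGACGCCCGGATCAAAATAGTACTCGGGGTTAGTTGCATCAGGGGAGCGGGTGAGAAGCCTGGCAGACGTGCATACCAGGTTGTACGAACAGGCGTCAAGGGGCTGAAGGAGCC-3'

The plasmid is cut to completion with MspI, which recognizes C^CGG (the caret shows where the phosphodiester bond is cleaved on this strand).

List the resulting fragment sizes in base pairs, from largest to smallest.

119, 17 bp

MspI sites (CCGG) start at positions 12, 29.
MspI cuts after the first base of each site, so after positions 12, 29.
Circular molecule, 2 cuts → 2 fragments:
  13–29 → 17 bp
  30–136 then 1–12 → 107 + 12 = 119 bp
Sorted largest to smallest: 119, 17 bp.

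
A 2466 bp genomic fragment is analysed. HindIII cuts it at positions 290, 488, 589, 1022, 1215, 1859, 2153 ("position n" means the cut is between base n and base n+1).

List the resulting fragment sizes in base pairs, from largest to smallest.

Linear molecule, 7 cuts → 8 fragments:
  290 − 0 = 290 bp
  488 − 290 = 198 bp
  589 − 488 = 101 bp
  1022 − 589 = 433 bp
  1215 − 1022 = 193 bp
  1859 − 1215 = 644 bp
  2153 − 1859 = 294 bp
  2466 − 2153 = 313 bp
Sorted largest to smallest: 644, 433, 313, 294, 290, 198, 193, 101 bp.

644, 433, 313, 294, 290, 198, 193, 101 bp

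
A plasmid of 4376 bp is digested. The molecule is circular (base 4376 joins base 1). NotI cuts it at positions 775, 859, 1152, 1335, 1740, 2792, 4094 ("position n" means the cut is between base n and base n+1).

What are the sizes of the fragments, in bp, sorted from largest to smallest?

1302, 1057, 1052, 405, 293, 183, 84 bp

Circular molecule, 7 cuts → 7 fragments:
  859 − 775 = 84 bp
  1152 − 859 = 293 bp
  1335 − 1152 = 183 bp
  1740 − 1335 = 405 bp
  2792 − 1740 = 1052 bp
  4094 − 2792 = 1302 bp
  wrap: 4376 − 4094 + 775 = 1057 bp
Sorted largest to smallest: 1302, 1057, 1052, 405, 293, 183, 84 bp.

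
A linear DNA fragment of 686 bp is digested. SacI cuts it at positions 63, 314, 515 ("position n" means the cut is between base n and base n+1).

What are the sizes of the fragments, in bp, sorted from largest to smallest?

251, 201, 171, 63 bp

Linear molecule, 3 cuts → 4 fragments:
  63 − 0 = 63 bp
  314 − 63 = 251 bp
  515 − 314 = 201 bp
  686 − 515 = 171 bp
Sorted largest to smallest: 251, 201, 171, 63 bp.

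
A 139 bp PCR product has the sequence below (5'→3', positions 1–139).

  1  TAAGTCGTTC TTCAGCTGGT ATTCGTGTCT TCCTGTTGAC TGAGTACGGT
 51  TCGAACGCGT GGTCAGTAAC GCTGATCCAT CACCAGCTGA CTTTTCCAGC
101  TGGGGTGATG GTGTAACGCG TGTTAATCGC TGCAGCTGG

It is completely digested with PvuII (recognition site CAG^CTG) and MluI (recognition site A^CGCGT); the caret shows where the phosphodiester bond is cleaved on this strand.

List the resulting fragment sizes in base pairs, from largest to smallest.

40, 31, 19, 17, 15, 13, 4 bp

PvuII sites (CAGCTG) start at positions 13, 84, 97, 133.
PvuII cuts after base 3 of each site, so after positions 15, 86, 99, 135.
MluI sites (ACGCGT) start at positions 55, 116.
MluI cuts after the first base of each site, so after positions 55, 116.
Combined cut positions: 15, 55, 86, 99, 116, 135.
Linear molecule, 6 cuts → 7 fragments:
  1–15 → 15 bp
  16–55 → 40 bp
  56–86 → 31 bp
  87–99 → 13 bp
  100–116 → 17 bp
  117–135 → 19 bp
  136–139 → 4 bp
Sorted largest to smallest: 40, 31, 19, 17, 15, 13, 4 bp.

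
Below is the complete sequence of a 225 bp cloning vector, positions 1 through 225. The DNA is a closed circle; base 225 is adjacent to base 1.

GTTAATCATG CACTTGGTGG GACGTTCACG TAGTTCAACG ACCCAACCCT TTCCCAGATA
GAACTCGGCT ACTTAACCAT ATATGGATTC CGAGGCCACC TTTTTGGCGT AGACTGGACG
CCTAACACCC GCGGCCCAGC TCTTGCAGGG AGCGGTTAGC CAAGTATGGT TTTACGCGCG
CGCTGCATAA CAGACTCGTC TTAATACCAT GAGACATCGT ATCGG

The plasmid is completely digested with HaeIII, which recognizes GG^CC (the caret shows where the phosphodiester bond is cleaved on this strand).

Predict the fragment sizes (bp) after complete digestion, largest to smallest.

186, 39 bp

HaeIII sites (GGCC) start at positions 94, 133.
HaeIII cuts after base 2 of each site, so after positions 95, 134.
Circular molecule, 2 cuts → 2 fragments:
  96–134 → 39 bp
  135–225 then 1–95 → 91 + 95 = 186 bp
Sorted largest to smallest: 186, 39 bp.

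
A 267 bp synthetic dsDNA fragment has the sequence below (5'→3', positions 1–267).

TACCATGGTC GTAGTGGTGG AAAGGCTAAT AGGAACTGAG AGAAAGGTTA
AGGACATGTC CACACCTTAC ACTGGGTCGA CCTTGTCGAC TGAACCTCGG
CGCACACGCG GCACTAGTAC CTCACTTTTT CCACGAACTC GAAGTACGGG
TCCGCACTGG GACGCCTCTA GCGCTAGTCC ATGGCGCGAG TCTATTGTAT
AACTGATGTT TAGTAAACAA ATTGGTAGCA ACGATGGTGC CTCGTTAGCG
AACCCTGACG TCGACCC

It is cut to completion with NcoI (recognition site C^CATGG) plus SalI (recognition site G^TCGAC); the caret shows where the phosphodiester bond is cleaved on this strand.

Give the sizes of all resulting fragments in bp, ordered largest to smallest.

94, 81, 73, 9, 7, 3 bp

NcoI sites (CCATGG) start at positions 3, 179.
NcoI cuts after the first base of each site, so after positions 3, 179.
SalI sites (GTCGAC) start at positions 76, 85, 260.
SalI cuts after the first base of each site, so after positions 76, 85, 260.
Combined cut positions: 3, 76, 85, 179, 260.
Linear molecule, 5 cuts → 6 fragments:
  1–3 → 3 bp
  4–76 → 73 bp
  77–85 → 9 bp
  86–179 → 94 bp
  180–260 → 81 bp
  261–267 → 7 bp
Sorted largest to smallest: 94, 81, 73, 9, 7, 3 bp.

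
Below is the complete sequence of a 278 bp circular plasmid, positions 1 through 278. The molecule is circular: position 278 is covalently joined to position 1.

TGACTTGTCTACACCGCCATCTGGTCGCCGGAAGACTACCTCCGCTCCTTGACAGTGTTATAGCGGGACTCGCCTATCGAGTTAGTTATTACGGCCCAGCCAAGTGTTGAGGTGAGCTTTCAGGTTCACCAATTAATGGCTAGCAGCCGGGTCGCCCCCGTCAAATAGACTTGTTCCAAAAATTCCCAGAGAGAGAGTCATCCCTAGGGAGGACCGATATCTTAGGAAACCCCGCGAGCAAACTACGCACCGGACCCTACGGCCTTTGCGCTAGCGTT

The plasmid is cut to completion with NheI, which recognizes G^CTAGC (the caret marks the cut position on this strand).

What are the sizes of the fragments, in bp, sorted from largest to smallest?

147, 131 bp

NheI sites (GCTAGC) start at positions 139, 270.
NheI cuts after the first base of each site, so after positions 139, 270.
Circular molecule, 2 cuts → 2 fragments:
  140–270 → 131 bp
  271–278 then 1–139 → 8 + 139 = 147 bp
Sorted largest to smallest: 147, 131 bp.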